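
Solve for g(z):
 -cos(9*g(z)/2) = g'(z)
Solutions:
 g(z) = -2*asin((C1 + exp(9*z))/(C1 - exp(9*z)))/9 + 2*pi/9
 g(z) = 2*asin((C1 + exp(9*z))/(C1 - exp(9*z)))/9


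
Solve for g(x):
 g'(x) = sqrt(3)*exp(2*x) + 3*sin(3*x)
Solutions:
 g(x) = C1 + sqrt(3)*exp(2*x)/2 - cos(3*x)


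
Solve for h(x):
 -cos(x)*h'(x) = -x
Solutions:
 h(x) = C1 + Integral(x/cos(x), x)


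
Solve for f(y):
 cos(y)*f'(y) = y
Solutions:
 f(y) = C1 + Integral(y/cos(y), y)


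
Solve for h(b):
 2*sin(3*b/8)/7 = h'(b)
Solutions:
 h(b) = C1 - 16*cos(3*b/8)/21


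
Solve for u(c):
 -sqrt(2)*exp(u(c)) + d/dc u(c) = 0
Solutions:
 u(c) = log(-1/(C1 + sqrt(2)*c))


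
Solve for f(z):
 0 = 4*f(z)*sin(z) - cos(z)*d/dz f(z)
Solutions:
 f(z) = C1/cos(z)^4


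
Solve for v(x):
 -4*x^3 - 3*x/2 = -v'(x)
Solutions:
 v(x) = C1 + x^4 + 3*x^2/4


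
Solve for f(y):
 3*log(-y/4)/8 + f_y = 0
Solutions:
 f(y) = C1 - 3*y*log(-y)/8 + 3*y*(1 + 2*log(2))/8


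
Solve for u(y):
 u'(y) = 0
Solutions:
 u(y) = C1


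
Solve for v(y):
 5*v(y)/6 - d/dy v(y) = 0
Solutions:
 v(y) = C1*exp(5*y/6)


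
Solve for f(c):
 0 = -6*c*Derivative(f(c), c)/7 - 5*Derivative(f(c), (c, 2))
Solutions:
 f(c) = C1 + C2*erf(sqrt(105)*c/35)


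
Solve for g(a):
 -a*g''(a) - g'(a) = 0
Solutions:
 g(a) = C1 + C2*log(a)


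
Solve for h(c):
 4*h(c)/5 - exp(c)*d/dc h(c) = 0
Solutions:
 h(c) = C1*exp(-4*exp(-c)/5)


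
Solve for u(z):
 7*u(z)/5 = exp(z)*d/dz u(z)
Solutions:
 u(z) = C1*exp(-7*exp(-z)/5)


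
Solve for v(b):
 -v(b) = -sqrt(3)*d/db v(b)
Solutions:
 v(b) = C1*exp(sqrt(3)*b/3)


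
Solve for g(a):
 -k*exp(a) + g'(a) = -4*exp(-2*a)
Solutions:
 g(a) = C1 + k*exp(a) + 2*exp(-2*a)


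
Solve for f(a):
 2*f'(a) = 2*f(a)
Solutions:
 f(a) = C1*exp(a)


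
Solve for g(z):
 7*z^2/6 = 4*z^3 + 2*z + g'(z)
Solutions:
 g(z) = C1 - z^4 + 7*z^3/18 - z^2


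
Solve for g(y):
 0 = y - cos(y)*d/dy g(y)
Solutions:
 g(y) = C1 + Integral(y/cos(y), y)


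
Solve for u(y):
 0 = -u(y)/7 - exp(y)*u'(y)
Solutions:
 u(y) = C1*exp(exp(-y)/7)


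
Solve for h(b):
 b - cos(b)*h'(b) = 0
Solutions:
 h(b) = C1 + Integral(b/cos(b), b)


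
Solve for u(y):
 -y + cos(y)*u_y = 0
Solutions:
 u(y) = C1 + Integral(y/cos(y), y)


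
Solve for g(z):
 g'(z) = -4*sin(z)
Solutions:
 g(z) = C1 + 4*cos(z)


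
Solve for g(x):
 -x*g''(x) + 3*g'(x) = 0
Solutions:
 g(x) = C1 + C2*x^4


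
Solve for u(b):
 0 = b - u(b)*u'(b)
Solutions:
 u(b) = -sqrt(C1 + b^2)
 u(b) = sqrt(C1 + b^2)


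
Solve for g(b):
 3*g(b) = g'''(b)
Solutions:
 g(b) = C3*exp(3^(1/3)*b) + (C1*sin(3^(5/6)*b/2) + C2*cos(3^(5/6)*b/2))*exp(-3^(1/3)*b/2)


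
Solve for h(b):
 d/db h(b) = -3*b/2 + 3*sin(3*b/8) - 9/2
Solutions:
 h(b) = C1 - 3*b^2/4 - 9*b/2 - 8*cos(3*b/8)


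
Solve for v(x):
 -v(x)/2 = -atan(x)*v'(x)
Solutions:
 v(x) = C1*exp(Integral(1/atan(x), x)/2)


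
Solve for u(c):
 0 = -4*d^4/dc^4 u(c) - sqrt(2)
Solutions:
 u(c) = C1 + C2*c + C3*c^2 + C4*c^3 - sqrt(2)*c^4/96


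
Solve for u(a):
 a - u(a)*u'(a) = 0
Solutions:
 u(a) = -sqrt(C1 + a^2)
 u(a) = sqrt(C1 + a^2)


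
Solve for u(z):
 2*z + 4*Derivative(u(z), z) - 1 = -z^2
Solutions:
 u(z) = C1 - z^3/12 - z^2/4 + z/4


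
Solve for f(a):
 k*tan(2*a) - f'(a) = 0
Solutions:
 f(a) = C1 - k*log(cos(2*a))/2


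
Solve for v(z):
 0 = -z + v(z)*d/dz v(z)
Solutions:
 v(z) = -sqrt(C1 + z^2)
 v(z) = sqrt(C1 + z^2)


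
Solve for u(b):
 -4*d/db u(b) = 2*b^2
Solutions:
 u(b) = C1 - b^3/6


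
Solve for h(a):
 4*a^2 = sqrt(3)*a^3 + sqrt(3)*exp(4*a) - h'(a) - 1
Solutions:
 h(a) = C1 + sqrt(3)*a^4/4 - 4*a^3/3 - a + sqrt(3)*exp(4*a)/4


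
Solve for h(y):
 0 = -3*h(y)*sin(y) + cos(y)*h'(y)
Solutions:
 h(y) = C1/cos(y)^3


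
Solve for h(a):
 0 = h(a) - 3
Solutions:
 h(a) = 3


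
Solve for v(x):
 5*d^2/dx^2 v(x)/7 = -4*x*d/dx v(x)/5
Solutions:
 v(x) = C1 + C2*erf(sqrt(14)*x/5)


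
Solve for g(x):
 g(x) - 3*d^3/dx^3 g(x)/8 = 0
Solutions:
 g(x) = C3*exp(2*3^(2/3)*x/3) + (C1*sin(3^(1/6)*x) + C2*cos(3^(1/6)*x))*exp(-3^(2/3)*x/3)


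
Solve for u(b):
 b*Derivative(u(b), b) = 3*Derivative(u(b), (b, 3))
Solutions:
 u(b) = C1 + Integral(C2*airyai(3^(2/3)*b/3) + C3*airybi(3^(2/3)*b/3), b)


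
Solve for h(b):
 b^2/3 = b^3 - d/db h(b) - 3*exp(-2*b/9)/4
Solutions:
 h(b) = C1 + b^4/4 - b^3/9 + 27*exp(-2*b/9)/8


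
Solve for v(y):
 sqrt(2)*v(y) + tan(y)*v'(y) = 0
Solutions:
 v(y) = C1/sin(y)^(sqrt(2))


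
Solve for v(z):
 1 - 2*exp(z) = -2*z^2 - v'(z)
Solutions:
 v(z) = C1 - 2*z^3/3 - z + 2*exp(z)


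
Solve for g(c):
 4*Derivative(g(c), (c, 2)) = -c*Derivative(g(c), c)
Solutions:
 g(c) = C1 + C2*erf(sqrt(2)*c/4)


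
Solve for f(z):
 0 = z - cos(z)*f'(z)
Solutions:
 f(z) = C1 + Integral(z/cos(z), z)


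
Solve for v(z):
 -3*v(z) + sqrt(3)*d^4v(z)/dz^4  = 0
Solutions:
 v(z) = C1*exp(-3^(1/8)*z) + C2*exp(3^(1/8)*z) + C3*sin(3^(1/8)*z) + C4*cos(3^(1/8)*z)


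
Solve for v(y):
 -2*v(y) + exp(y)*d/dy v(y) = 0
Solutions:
 v(y) = C1*exp(-2*exp(-y))


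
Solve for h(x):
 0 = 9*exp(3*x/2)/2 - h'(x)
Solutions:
 h(x) = C1 + 3*exp(3*x/2)


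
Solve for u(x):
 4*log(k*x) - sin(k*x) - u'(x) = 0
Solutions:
 u(x) = C1 + 4*x*log(k*x) - 4*x - Piecewise((-cos(k*x)/k, Ne(k, 0)), (0, True))


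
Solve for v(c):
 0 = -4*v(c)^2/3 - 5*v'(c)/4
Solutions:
 v(c) = 15/(C1 + 16*c)


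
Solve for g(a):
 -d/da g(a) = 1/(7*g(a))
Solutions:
 g(a) = -sqrt(C1 - 14*a)/7
 g(a) = sqrt(C1 - 14*a)/7


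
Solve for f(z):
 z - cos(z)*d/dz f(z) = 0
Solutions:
 f(z) = C1 + Integral(z/cos(z), z)


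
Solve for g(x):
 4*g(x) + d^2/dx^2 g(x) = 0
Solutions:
 g(x) = C1*sin(2*x) + C2*cos(2*x)


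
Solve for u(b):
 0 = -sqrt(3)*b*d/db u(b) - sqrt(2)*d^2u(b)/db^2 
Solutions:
 u(b) = C1 + C2*erf(6^(1/4)*b/2)


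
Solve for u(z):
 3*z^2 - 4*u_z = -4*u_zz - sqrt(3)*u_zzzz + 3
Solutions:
 u(z) = C1 + C2*exp(-2^(1/3)*z*(-2*6^(1/3)/(9 + sqrt(16*sqrt(3) + 81))^(1/3) + 3^(1/6)*(9 + sqrt(16*sqrt(3) + 81))^(1/3))/6)*sin(2^(1/3)*z*(2*2^(1/3)*3^(5/6)/(9 + sqrt(16*sqrt(3) + 81))^(1/3) + 3^(2/3)*(9 + sqrt(16*sqrt(3) + 81))^(1/3))/6) + C3*exp(-2^(1/3)*z*(-2*6^(1/3)/(9 + sqrt(16*sqrt(3) + 81))^(1/3) + 3^(1/6)*(9 + sqrt(16*sqrt(3) + 81))^(1/3))/6)*cos(2^(1/3)*z*(2*2^(1/3)*3^(5/6)/(9 + sqrt(16*sqrt(3) + 81))^(1/3) + 3^(2/3)*(9 + sqrt(16*sqrt(3) + 81))^(1/3))/6) + C4*exp(2^(1/3)*z*(-2*6^(1/3)/(9 + sqrt(16*sqrt(3) + 81))^(1/3) + 3^(1/6)*(9 + sqrt(16*sqrt(3) + 81))^(1/3))/3) + z^3/4 + 3*z^2/4 + 3*z/4


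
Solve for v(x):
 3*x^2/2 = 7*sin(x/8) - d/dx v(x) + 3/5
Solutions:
 v(x) = C1 - x^3/2 + 3*x/5 - 56*cos(x/8)


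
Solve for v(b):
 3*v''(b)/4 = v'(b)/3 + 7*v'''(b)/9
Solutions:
 v(b) = C1 + (C2*sin(sqrt(615)*b/56) + C3*cos(sqrt(615)*b/56))*exp(27*b/56)


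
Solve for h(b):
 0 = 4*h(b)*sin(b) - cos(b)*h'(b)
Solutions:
 h(b) = C1/cos(b)^4


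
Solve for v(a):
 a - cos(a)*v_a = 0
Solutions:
 v(a) = C1 + Integral(a/cos(a), a)


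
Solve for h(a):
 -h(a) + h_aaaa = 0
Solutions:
 h(a) = C1*exp(-a) + C2*exp(a) + C3*sin(a) + C4*cos(a)


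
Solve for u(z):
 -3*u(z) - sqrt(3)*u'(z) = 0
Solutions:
 u(z) = C1*exp(-sqrt(3)*z)


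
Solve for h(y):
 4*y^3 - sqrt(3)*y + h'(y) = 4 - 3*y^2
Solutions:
 h(y) = C1 - y^4 - y^3 + sqrt(3)*y^2/2 + 4*y


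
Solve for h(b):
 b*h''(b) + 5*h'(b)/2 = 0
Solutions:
 h(b) = C1 + C2/b^(3/2)


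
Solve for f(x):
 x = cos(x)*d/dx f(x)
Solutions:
 f(x) = C1 + Integral(x/cos(x), x)


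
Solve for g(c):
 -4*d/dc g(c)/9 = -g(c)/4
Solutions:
 g(c) = C1*exp(9*c/16)


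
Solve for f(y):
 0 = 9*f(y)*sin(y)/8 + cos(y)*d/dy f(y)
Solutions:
 f(y) = C1*cos(y)^(9/8)


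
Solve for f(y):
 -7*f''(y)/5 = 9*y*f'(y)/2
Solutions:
 f(y) = C1 + C2*erf(3*sqrt(35)*y/14)


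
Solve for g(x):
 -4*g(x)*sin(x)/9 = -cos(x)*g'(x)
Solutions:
 g(x) = C1/cos(x)^(4/9)


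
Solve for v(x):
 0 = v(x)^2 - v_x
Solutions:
 v(x) = -1/(C1 + x)


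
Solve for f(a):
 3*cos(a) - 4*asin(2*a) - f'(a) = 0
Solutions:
 f(a) = C1 - 4*a*asin(2*a) - 2*sqrt(1 - 4*a^2) + 3*sin(a)


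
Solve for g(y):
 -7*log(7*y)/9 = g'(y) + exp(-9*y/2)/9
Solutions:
 g(y) = C1 - 7*y*log(y)/9 + 7*y*(1 - log(7))/9 + 2*exp(-9*y/2)/81


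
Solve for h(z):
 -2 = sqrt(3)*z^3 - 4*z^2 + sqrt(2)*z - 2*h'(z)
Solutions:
 h(z) = C1 + sqrt(3)*z^4/8 - 2*z^3/3 + sqrt(2)*z^2/4 + z


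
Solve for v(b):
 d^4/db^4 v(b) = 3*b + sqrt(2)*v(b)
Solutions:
 v(b) = C1*exp(-2^(1/8)*b) + C2*exp(2^(1/8)*b) + C3*sin(2^(1/8)*b) + C4*cos(2^(1/8)*b) - 3*sqrt(2)*b/2


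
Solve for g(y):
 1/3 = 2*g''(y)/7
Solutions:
 g(y) = C1 + C2*y + 7*y^2/12


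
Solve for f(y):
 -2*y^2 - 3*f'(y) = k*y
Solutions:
 f(y) = C1 - k*y^2/6 - 2*y^3/9


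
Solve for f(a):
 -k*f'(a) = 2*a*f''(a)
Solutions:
 f(a) = C1 + a^(1 - re(k)/2)*(C2*sin(log(a)*Abs(im(k))/2) + C3*cos(log(a)*im(k)/2))


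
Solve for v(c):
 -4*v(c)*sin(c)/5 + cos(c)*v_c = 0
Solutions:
 v(c) = C1/cos(c)^(4/5)


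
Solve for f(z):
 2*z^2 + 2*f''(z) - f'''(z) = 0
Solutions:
 f(z) = C1 + C2*z + C3*exp(2*z) - z^4/12 - z^3/6 - z^2/4


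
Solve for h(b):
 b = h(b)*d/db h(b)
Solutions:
 h(b) = -sqrt(C1 + b^2)
 h(b) = sqrt(C1 + b^2)


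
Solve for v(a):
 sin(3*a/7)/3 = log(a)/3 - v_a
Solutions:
 v(a) = C1 + a*log(a)/3 - a/3 + 7*cos(3*a/7)/9


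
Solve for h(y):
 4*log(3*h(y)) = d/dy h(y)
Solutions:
 -Integral(1/(log(_y) + log(3)), (_y, h(y)))/4 = C1 - y


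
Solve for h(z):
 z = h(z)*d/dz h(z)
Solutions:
 h(z) = -sqrt(C1 + z^2)
 h(z) = sqrt(C1 + z^2)


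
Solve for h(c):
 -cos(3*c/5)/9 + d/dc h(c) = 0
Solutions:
 h(c) = C1 + 5*sin(3*c/5)/27


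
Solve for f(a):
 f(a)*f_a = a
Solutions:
 f(a) = -sqrt(C1 + a^2)
 f(a) = sqrt(C1 + a^2)


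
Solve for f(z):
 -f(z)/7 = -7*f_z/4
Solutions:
 f(z) = C1*exp(4*z/49)


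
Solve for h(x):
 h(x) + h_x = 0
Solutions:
 h(x) = C1*exp(-x)


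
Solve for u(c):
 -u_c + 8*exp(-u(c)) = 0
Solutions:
 u(c) = log(C1 + 8*c)


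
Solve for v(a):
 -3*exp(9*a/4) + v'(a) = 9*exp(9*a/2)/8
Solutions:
 v(a) = C1 + 4*exp(9*a/4)/3 + exp(9*a/2)/4


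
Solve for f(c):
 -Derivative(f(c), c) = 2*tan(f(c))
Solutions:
 f(c) = pi - asin(C1*exp(-2*c))
 f(c) = asin(C1*exp(-2*c))


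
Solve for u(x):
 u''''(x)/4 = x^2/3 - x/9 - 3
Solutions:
 u(x) = C1 + C2*x + C3*x^2 + C4*x^3 + x^6/270 - x^5/270 - x^4/2


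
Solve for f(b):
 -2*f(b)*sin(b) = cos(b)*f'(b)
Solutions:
 f(b) = C1*cos(b)^2


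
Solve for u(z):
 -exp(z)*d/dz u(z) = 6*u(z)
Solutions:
 u(z) = C1*exp(6*exp(-z))


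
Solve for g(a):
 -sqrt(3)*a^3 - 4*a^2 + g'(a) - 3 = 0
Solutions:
 g(a) = C1 + sqrt(3)*a^4/4 + 4*a^3/3 + 3*a


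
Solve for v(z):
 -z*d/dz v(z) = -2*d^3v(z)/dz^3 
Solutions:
 v(z) = C1 + Integral(C2*airyai(2^(2/3)*z/2) + C3*airybi(2^(2/3)*z/2), z)


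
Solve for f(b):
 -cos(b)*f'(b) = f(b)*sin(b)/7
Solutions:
 f(b) = C1*cos(b)^(1/7)


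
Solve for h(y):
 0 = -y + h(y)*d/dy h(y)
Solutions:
 h(y) = -sqrt(C1 + y^2)
 h(y) = sqrt(C1 + y^2)


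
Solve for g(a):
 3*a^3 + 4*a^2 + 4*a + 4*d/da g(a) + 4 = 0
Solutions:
 g(a) = C1 - 3*a^4/16 - a^3/3 - a^2/2 - a


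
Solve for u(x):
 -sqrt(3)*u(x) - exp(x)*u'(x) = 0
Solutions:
 u(x) = C1*exp(sqrt(3)*exp(-x))


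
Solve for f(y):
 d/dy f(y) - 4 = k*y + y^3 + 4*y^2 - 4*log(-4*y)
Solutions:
 f(y) = C1 + k*y^2/2 + y^4/4 + 4*y^3/3 - 4*y*log(-y) + 8*y*(1 - log(2))


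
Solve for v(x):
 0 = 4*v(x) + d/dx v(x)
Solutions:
 v(x) = C1*exp(-4*x)


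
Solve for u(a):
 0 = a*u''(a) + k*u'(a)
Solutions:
 u(a) = C1 + a^(1 - re(k))*(C2*sin(log(a)*Abs(im(k))) + C3*cos(log(a)*im(k)))


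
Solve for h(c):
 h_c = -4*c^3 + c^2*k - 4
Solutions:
 h(c) = C1 - c^4 + c^3*k/3 - 4*c


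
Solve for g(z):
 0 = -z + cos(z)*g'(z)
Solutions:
 g(z) = C1 + Integral(z/cos(z), z)


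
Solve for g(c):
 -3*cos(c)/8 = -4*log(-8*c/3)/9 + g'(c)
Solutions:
 g(c) = C1 + 4*c*log(-c)/9 - 4*c*log(3)/9 - 4*c/9 + 4*c*log(2)/3 - 3*sin(c)/8


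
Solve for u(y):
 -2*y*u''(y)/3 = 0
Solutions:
 u(y) = C1 + C2*y


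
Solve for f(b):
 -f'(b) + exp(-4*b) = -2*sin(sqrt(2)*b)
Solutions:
 f(b) = C1 - sqrt(2)*cos(sqrt(2)*b) - exp(-4*b)/4


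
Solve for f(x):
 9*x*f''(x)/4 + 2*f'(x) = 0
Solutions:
 f(x) = C1 + C2*x^(1/9)


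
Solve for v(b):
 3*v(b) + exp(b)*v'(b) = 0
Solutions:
 v(b) = C1*exp(3*exp(-b))


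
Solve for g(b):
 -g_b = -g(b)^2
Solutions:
 g(b) = -1/(C1 + b)


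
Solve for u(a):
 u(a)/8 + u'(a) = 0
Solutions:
 u(a) = C1*exp(-a/8)


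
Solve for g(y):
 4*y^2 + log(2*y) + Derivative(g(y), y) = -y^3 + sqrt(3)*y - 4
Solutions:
 g(y) = C1 - y^4/4 - 4*y^3/3 + sqrt(3)*y^2/2 - y*log(y) - 3*y - y*log(2)


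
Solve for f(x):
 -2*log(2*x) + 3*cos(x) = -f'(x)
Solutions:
 f(x) = C1 + 2*x*log(x) - 2*x + 2*x*log(2) - 3*sin(x)


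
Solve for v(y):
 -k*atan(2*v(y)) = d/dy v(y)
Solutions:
 Integral(1/atan(2*_y), (_y, v(y))) = C1 - k*y


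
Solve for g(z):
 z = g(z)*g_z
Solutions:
 g(z) = -sqrt(C1 + z^2)
 g(z) = sqrt(C1 + z^2)


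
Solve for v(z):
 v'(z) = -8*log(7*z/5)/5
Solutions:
 v(z) = C1 - 8*z*log(z)/5 - 8*z*log(7)/5 + 8*z/5 + 8*z*log(5)/5


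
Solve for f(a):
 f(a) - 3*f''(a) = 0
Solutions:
 f(a) = C1*exp(-sqrt(3)*a/3) + C2*exp(sqrt(3)*a/3)


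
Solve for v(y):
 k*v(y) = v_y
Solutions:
 v(y) = C1*exp(k*y)


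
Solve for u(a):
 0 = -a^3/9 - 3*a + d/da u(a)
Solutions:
 u(a) = C1 + a^4/36 + 3*a^2/2


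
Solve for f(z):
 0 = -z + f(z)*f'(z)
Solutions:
 f(z) = -sqrt(C1 + z^2)
 f(z) = sqrt(C1 + z^2)


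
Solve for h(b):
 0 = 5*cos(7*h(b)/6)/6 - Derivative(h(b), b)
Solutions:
 -5*b/6 - 3*log(sin(7*h(b)/6) - 1)/7 + 3*log(sin(7*h(b)/6) + 1)/7 = C1


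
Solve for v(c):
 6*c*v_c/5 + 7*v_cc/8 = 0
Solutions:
 v(c) = C1 + C2*erf(2*sqrt(210)*c/35)


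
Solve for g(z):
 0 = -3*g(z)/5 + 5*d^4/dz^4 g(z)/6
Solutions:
 g(z) = C1*exp(-sqrt(15)*2^(1/4)*z/5) + C2*exp(sqrt(15)*2^(1/4)*z/5) + C3*sin(sqrt(15)*2^(1/4)*z/5) + C4*cos(sqrt(15)*2^(1/4)*z/5)


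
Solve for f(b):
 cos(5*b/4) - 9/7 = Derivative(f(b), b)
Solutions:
 f(b) = C1 - 9*b/7 + 4*sin(5*b/4)/5


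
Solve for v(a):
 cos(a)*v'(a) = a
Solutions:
 v(a) = C1 + Integral(a/cos(a), a)


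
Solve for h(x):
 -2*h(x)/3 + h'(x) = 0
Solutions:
 h(x) = C1*exp(2*x/3)


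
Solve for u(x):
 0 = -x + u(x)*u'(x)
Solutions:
 u(x) = -sqrt(C1 + x^2)
 u(x) = sqrt(C1 + x^2)


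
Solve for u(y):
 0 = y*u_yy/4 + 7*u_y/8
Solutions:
 u(y) = C1 + C2/y^(5/2)


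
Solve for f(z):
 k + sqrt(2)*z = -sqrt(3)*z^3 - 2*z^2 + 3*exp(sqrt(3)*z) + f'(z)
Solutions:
 f(z) = C1 + k*z + sqrt(3)*z^4/4 + 2*z^3/3 + sqrt(2)*z^2/2 - sqrt(3)*exp(sqrt(3)*z)


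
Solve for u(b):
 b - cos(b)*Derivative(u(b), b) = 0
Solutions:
 u(b) = C1 + Integral(b/cos(b), b)


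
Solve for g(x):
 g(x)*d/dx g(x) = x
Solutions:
 g(x) = -sqrt(C1 + x^2)
 g(x) = sqrt(C1 + x^2)


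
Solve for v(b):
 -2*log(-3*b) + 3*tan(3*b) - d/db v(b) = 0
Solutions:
 v(b) = C1 - 2*b*log(-b) - 2*b*log(3) + 2*b - log(cos(3*b))


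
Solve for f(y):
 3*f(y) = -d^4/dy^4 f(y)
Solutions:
 f(y) = (C1*sin(sqrt(2)*3^(1/4)*y/2) + C2*cos(sqrt(2)*3^(1/4)*y/2))*exp(-sqrt(2)*3^(1/4)*y/2) + (C3*sin(sqrt(2)*3^(1/4)*y/2) + C4*cos(sqrt(2)*3^(1/4)*y/2))*exp(sqrt(2)*3^(1/4)*y/2)


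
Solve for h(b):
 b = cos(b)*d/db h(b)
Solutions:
 h(b) = C1 + Integral(b/cos(b), b)


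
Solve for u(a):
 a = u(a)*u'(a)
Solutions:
 u(a) = -sqrt(C1 + a^2)
 u(a) = sqrt(C1 + a^2)


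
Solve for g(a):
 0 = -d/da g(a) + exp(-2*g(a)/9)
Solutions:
 g(a) = 9*log(-sqrt(C1 + a)) - 9*log(3) + 9*log(2)/2
 g(a) = 9*log(C1 + a)/2 - 9*log(3) + 9*log(2)/2


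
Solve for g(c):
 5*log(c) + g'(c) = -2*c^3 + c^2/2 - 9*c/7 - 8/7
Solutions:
 g(c) = C1 - c^4/2 + c^3/6 - 9*c^2/14 - 5*c*log(c) + 27*c/7


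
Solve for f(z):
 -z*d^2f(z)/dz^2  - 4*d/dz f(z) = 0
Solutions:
 f(z) = C1 + C2/z^3


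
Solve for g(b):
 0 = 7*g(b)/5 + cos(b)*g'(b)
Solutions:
 g(b) = C1*(sin(b) - 1)^(7/10)/(sin(b) + 1)^(7/10)


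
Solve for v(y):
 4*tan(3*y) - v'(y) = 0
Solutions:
 v(y) = C1 - 4*log(cos(3*y))/3


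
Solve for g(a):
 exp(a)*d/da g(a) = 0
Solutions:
 g(a) = C1


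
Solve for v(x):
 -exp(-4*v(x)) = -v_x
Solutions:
 v(x) = log(-I*(C1 + 4*x)^(1/4))
 v(x) = log(I*(C1 + 4*x)^(1/4))
 v(x) = log(-(C1 + 4*x)^(1/4))
 v(x) = log(C1 + 4*x)/4


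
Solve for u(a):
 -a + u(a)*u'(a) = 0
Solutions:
 u(a) = -sqrt(C1 + a^2)
 u(a) = sqrt(C1 + a^2)


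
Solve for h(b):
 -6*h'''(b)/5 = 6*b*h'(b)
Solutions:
 h(b) = C1 + Integral(C2*airyai(-5^(1/3)*b) + C3*airybi(-5^(1/3)*b), b)


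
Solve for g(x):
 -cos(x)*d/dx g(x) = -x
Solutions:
 g(x) = C1 + Integral(x/cos(x), x)


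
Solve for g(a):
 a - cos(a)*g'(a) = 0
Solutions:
 g(a) = C1 + Integral(a/cos(a), a)


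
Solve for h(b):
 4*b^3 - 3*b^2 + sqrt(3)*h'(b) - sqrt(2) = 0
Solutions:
 h(b) = C1 - sqrt(3)*b^4/3 + sqrt(3)*b^3/3 + sqrt(6)*b/3


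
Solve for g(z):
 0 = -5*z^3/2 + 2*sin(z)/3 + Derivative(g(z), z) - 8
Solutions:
 g(z) = C1 + 5*z^4/8 + 8*z + 2*cos(z)/3


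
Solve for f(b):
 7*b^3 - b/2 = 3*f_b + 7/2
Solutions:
 f(b) = C1 + 7*b^4/12 - b^2/12 - 7*b/6


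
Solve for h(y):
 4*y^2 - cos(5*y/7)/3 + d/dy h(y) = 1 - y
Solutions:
 h(y) = C1 - 4*y^3/3 - y^2/2 + y + 7*sin(5*y/7)/15


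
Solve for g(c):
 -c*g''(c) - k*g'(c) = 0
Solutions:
 g(c) = C1 + c^(1 - re(k))*(C2*sin(log(c)*Abs(im(k))) + C3*cos(log(c)*im(k)))


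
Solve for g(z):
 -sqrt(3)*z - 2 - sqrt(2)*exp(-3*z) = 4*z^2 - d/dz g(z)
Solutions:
 g(z) = C1 + 4*z^3/3 + sqrt(3)*z^2/2 + 2*z - sqrt(2)*exp(-3*z)/3


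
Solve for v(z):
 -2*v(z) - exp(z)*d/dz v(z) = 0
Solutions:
 v(z) = C1*exp(2*exp(-z))


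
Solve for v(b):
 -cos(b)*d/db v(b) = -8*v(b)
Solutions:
 v(b) = C1*(sin(b)^4 + 4*sin(b)^3 + 6*sin(b)^2 + 4*sin(b) + 1)/(sin(b)^4 - 4*sin(b)^3 + 6*sin(b)^2 - 4*sin(b) + 1)


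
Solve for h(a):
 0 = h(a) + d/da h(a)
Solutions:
 h(a) = C1*exp(-a)


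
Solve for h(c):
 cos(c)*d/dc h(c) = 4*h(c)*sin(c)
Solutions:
 h(c) = C1/cos(c)^4


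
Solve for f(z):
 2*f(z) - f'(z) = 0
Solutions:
 f(z) = C1*exp(2*z)


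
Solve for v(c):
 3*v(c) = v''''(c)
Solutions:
 v(c) = C1*exp(-3^(1/4)*c) + C2*exp(3^(1/4)*c) + C3*sin(3^(1/4)*c) + C4*cos(3^(1/4)*c)


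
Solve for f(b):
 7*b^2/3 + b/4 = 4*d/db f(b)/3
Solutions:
 f(b) = C1 + 7*b^3/12 + 3*b^2/32


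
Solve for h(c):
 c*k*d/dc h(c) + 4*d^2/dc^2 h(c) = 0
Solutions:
 h(c) = Piecewise((-sqrt(2)*sqrt(pi)*C1*erf(sqrt(2)*c*sqrt(k)/4)/sqrt(k) - C2, (k > 0) | (k < 0)), (-C1*c - C2, True))


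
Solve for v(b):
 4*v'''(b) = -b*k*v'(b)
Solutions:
 v(b) = C1 + Integral(C2*airyai(2^(1/3)*b*(-k)^(1/3)/2) + C3*airybi(2^(1/3)*b*(-k)^(1/3)/2), b)


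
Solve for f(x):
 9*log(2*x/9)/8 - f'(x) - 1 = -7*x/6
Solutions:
 f(x) = C1 + 7*x^2/12 + 9*x*log(x)/8 - 9*x*log(3)/4 - 17*x/8 + 9*x*log(2)/8


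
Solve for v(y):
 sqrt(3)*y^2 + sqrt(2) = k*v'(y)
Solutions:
 v(y) = C1 + sqrt(3)*y^3/(3*k) + sqrt(2)*y/k


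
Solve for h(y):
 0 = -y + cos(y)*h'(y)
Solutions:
 h(y) = C1 + Integral(y/cos(y), y)


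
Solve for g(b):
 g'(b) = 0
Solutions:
 g(b) = C1


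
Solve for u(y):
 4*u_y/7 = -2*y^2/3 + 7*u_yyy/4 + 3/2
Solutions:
 u(y) = C1 + C2*exp(-4*y/7) + C3*exp(4*y/7) - 7*y^3/18 - 217*y/48


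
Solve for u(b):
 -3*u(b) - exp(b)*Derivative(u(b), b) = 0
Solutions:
 u(b) = C1*exp(3*exp(-b))


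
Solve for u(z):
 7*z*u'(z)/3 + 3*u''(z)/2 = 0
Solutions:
 u(z) = C1 + C2*erf(sqrt(7)*z/3)


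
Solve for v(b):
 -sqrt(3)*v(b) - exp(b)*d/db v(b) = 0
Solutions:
 v(b) = C1*exp(sqrt(3)*exp(-b))


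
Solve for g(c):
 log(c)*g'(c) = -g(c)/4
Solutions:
 g(c) = C1*exp(-li(c)/4)


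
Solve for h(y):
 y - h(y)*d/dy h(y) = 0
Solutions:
 h(y) = -sqrt(C1 + y^2)
 h(y) = sqrt(C1 + y^2)


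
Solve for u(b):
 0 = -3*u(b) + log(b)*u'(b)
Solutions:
 u(b) = C1*exp(3*li(b))


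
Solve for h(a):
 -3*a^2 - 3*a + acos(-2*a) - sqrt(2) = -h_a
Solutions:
 h(a) = C1 + a^3 + 3*a^2/2 - a*acos(-2*a) + sqrt(2)*a - sqrt(1 - 4*a^2)/2


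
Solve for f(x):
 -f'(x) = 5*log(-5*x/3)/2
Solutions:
 f(x) = C1 - 5*x*log(-x)/2 + 5*x*(-log(5) + 1 + log(3))/2


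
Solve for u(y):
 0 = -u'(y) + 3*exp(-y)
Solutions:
 u(y) = C1 - 3*exp(-y)


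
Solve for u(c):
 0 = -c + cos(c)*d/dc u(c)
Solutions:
 u(c) = C1 + Integral(c/cos(c), c)


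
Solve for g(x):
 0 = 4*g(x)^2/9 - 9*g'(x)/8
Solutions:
 g(x) = -81/(C1 + 32*x)


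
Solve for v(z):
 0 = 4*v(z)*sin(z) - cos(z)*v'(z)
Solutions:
 v(z) = C1/cos(z)^4


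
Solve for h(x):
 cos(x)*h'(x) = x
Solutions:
 h(x) = C1 + Integral(x/cos(x), x)


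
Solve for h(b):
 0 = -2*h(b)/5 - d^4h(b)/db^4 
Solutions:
 h(b) = (C1*sin(10^(3/4)*b/10) + C2*cos(10^(3/4)*b/10))*exp(-10^(3/4)*b/10) + (C3*sin(10^(3/4)*b/10) + C4*cos(10^(3/4)*b/10))*exp(10^(3/4)*b/10)


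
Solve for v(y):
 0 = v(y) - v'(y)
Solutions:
 v(y) = C1*exp(y)


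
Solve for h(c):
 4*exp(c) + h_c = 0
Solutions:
 h(c) = C1 - 4*exp(c)


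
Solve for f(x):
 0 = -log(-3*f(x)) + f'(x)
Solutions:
 -Integral(1/(log(-_y) + log(3)), (_y, f(x))) = C1 - x


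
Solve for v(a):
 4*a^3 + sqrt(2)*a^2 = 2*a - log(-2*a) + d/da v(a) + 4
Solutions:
 v(a) = C1 + a^4 + sqrt(2)*a^3/3 - a^2 + a*log(-a) + a*(-5 + log(2))


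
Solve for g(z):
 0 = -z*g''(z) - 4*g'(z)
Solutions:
 g(z) = C1 + C2/z^3


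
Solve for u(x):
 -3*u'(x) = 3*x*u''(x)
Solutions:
 u(x) = C1 + C2*log(x)


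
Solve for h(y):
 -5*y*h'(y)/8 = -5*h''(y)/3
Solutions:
 h(y) = C1 + C2*erfi(sqrt(3)*y/4)


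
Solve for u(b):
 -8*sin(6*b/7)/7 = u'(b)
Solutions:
 u(b) = C1 + 4*cos(6*b/7)/3


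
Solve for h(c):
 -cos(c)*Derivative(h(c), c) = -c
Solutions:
 h(c) = C1 + Integral(c/cos(c), c)


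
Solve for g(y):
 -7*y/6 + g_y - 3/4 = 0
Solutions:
 g(y) = C1 + 7*y^2/12 + 3*y/4


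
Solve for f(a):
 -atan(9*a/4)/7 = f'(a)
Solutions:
 f(a) = C1 - a*atan(9*a/4)/7 + 2*log(81*a^2 + 16)/63


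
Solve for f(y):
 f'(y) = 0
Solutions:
 f(y) = C1


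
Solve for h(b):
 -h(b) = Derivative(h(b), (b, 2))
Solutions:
 h(b) = C1*sin(b) + C2*cos(b)


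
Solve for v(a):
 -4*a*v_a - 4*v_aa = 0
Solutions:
 v(a) = C1 + C2*erf(sqrt(2)*a/2)


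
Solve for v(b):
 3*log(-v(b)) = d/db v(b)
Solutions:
 -li(-v(b)) = C1 + 3*b


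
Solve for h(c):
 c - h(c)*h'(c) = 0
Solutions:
 h(c) = -sqrt(C1 + c^2)
 h(c) = sqrt(C1 + c^2)


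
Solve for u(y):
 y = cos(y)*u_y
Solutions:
 u(y) = C1 + Integral(y/cos(y), y)


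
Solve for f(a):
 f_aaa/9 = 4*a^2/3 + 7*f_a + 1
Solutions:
 f(a) = C1 + C2*exp(-3*sqrt(7)*a) + C3*exp(3*sqrt(7)*a) - 4*a^3/63 - 197*a/1323


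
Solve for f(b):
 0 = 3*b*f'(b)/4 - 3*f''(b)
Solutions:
 f(b) = C1 + C2*erfi(sqrt(2)*b/4)


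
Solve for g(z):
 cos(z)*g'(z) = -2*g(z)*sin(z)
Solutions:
 g(z) = C1*cos(z)^2


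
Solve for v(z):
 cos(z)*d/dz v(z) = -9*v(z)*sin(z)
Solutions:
 v(z) = C1*cos(z)^9


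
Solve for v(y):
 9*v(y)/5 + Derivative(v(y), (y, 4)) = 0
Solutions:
 v(y) = (C1*sin(5^(3/4)*sqrt(6)*y/10) + C2*cos(5^(3/4)*sqrt(6)*y/10))*exp(-5^(3/4)*sqrt(6)*y/10) + (C3*sin(5^(3/4)*sqrt(6)*y/10) + C4*cos(5^(3/4)*sqrt(6)*y/10))*exp(5^(3/4)*sqrt(6)*y/10)


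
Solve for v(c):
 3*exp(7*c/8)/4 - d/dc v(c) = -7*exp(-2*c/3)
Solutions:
 v(c) = C1 + 6*exp(7*c/8)/7 - 21*exp(-2*c/3)/2


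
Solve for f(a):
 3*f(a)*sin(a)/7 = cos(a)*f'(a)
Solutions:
 f(a) = C1/cos(a)^(3/7)


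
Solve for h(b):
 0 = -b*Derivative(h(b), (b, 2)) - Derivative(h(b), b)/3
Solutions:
 h(b) = C1 + C2*b^(2/3)


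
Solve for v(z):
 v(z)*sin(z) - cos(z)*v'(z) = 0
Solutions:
 v(z) = C1/cos(z)


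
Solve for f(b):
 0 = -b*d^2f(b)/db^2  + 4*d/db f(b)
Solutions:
 f(b) = C1 + C2*b^5


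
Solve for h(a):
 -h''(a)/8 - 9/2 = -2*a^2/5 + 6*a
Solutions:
 h(a) = C1 + C2*a + 4*a^4/15 - 8*a^3 - 18*a^2


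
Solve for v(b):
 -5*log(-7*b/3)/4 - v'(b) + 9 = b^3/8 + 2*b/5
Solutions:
 v(b) = C1 - b^4/32 - b^2/5 - 5*b*log(-b)/4 + b*(-5*log(7) + 5*log(3) + 41)/4


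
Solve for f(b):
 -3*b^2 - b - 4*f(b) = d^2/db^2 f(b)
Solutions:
 f(b) = C1*sin(2*b) + C2*cos(2*b) - 3*b^2/4 - b/4 + 3/8


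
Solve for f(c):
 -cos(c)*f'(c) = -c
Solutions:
 f(c) = C1 + Integral(c/cos(c), c)


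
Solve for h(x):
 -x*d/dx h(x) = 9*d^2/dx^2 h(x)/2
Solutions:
 h(x) = C1 + C2*erf(x/3)


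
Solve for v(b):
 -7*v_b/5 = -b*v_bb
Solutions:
 v(b) = C1 + C2*b^(12/5)


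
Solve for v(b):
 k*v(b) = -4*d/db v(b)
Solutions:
 v(b) = C1*exp(-b*k/4)


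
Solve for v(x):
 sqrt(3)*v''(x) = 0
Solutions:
 v(x) = C1 + C2*x


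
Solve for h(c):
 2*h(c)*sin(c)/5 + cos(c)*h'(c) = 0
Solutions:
 h(c) = C1*cos(c)^(2/5)


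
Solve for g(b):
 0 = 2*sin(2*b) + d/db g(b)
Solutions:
 g(b) = C1 + cos(2*b)


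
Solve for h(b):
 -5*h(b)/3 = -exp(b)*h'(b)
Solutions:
 h(b) = C1*exp(-5*exp(-b)/3)


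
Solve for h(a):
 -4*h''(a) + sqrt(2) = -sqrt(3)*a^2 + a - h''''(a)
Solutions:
 h(a) = C1 + C2*a + C3*exp(-2*a) + C4*exp(2*a) + sqrt(3)*a^4/48 - a^3/24 + a^2*(sqrt(3) + 2*sqrt(2))/16


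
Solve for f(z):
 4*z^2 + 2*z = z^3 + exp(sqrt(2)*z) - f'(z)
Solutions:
 f(z) = C1 + z^4/4 - 4*z^3/3 - z^2 + sqrt(2)*exp(sqrt(2)*z)/2


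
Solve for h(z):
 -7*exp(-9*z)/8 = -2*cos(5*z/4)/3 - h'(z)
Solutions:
 h(z) = C1 - 8*sin(5*z/4)/15 - 7*exp(-9*z)/72


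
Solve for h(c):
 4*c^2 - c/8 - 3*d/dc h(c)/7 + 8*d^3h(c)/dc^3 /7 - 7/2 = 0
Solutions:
 h(c) = C1 + C2*exp(-sqrt(6)*c/4) + C3*exp(sqrt(6)*c/4) + 28*c^3/9 - 7*c^2/48 + 749*c/18


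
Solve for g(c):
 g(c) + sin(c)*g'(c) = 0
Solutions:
 g(c) = C1*sqrt(cos(c) + 1)/sqrt(cos(c) - 1)


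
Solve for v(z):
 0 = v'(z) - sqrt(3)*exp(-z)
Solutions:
 v(z) = C1 - sqrt(3)*exp(-z)


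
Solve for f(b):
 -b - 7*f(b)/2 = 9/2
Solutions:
 f(b) = -2*b/7 - 9/7


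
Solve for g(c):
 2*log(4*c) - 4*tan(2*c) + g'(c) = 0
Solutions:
 g(c) = C1 - 2*c*log(c) - 4*c*log(2) + 2*c - 2*log(cos(2*c))


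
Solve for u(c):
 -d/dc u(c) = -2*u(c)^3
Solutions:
 u(c) = -sqrt(2)*sqrt(-1/(C1 + 2*c))/2
 u(c) = sqrt(2)*sqrt(-1/(C1 + 2*c))/2


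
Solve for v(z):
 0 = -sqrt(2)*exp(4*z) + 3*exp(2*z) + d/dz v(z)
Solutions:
 v(z) = C1 + sqrt(2)*exp(4*z)/4 - 3*exp(2*z)/2


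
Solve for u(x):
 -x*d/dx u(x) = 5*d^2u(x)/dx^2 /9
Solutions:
 u(x) = C1 + C2*erf(3*sqrt(10)*x/10)


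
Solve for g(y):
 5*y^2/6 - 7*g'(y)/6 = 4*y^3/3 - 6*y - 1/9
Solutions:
 g(y) = C1 - 2*y^4/7 + 5*y^3/21 + 18*y^2/7 + 2*y/21


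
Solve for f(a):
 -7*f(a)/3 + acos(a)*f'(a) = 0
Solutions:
 f(a) = C1*exp(7*Integral(1/acos(a), a)/3)


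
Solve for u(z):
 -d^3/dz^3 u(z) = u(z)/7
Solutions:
 u(z) = C3*exp(-7^(2/3)*z/7) + (C1*sin(sqrt(3)*7^(2/3)*z/14) + C2*cos(sqrt(3)*7^(2/3)*z/14))*exp(7^(2/3)*z/14)


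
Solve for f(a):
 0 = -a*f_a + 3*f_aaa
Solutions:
 f(a) = C1 + Integral(C2*airyai(3^(2/3)*a/3) + C3*airybi(3^(2/3)*a/3), a)


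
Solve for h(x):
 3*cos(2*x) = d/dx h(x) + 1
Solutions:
 h(x) = C1 - x + 3*sin(2*x)/2


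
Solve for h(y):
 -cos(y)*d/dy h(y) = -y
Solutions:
 h(y) = C1 + Integral(y/cos(y), y)


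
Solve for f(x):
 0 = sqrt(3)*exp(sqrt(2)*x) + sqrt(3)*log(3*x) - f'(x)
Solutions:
 f(x) = C1 + sqrt(3)*x*log(x) + sqrt(3)*x*(-1 + log(3)) + sqrt(6)*exp(sqrt(2)*x)/2


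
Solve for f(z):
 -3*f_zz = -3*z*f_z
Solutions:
 f(z) = C1 + C2*erfi(sqrt(2)*z/2)


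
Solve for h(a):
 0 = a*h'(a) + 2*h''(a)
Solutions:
 h(a) = C1 + C2*erf(a/2)


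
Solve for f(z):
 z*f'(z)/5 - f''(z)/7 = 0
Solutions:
 f(z) = C1 + C2*erfi(sqrt(70)*z/10)


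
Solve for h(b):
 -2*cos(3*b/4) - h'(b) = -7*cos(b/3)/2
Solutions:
 h(b) = C1 + 21*sin(b/3)/2 - 8*sin(3*b/4)/3


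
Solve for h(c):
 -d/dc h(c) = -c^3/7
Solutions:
 h(c) = C1 + c^4/28


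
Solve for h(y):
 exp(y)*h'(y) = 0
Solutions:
 h(y) = C1


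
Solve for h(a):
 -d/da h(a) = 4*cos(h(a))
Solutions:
 h(a) = pi - asin((C1 + exp(8*a))/(C1 - exp(8*a)))
 h(a) = asin((C1 + exp(8*a))/(C1 - exp(8*a)))


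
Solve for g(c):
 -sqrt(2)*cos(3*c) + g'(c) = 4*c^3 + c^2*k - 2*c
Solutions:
 g(c) = C1 + c^4 + c^3*k/3 - c^2 + sqrt(2)*sin(3*c)/3


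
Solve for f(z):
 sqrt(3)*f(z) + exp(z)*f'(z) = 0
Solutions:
 f(z) = C1*exp(sqrt(3)*exp(-z))


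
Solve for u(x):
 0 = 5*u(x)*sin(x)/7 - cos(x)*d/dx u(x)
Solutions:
 u(x) = C1/cos(x)^(5/7)


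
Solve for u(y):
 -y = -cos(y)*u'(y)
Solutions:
 u(y) = C1 + Integral(y/cos(y), y)


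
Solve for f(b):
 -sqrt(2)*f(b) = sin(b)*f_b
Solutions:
 f(b) = C1*(cos(b) + 1)^(sqrt(2)/2)/(cos(b) - 1)^(sqrt(2)/2)


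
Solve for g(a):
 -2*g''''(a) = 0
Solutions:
 g(a) = C1 + C2*a + C3*a^2 + C4*a^3


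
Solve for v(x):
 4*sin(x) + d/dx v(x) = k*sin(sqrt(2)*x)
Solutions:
 v(x) = C1 - sqrt(2)*k*cos(sqrt(2)*x)/2 + 4*cos(x)


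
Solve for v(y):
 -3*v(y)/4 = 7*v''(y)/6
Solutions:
 v(y) = C1*sin(3*sqrt(14)*y/14) + C2*cos(3*sqrt(14)*y/14)


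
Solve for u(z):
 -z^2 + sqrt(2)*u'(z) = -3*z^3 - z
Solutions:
 u(z) = C1 - 3*sqrt(2)*z^4/8 + sqrt(2)*z^3/6 - sqrt(2)*z^2/4


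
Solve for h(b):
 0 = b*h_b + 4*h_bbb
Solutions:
 h(b) = C1 + Integral(C2*airyai(-2^(1/3)*b/2) + C3*airybi(-2^(1/3)*b/2), b)


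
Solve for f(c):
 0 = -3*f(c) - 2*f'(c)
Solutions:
 f(c) = C1*exp(-3*c/2)


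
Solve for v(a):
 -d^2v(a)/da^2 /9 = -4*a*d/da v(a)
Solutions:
 v(a) = C1 + C2*erfi(3*sqrt(2)*a)


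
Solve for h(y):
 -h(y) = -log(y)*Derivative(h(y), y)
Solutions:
 h(y) = C1*exp(li(y))


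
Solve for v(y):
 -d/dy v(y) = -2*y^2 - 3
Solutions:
 v(y) = C1 + 2*y^3/3 + 3*y


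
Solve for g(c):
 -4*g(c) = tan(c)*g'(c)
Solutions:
 g(c) = C1/sin(c)^4


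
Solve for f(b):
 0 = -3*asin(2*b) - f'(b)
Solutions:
 f(b) = C1 - 3*b*asin(2*b) - 3*sqrt(1 - 4*b^2)/2


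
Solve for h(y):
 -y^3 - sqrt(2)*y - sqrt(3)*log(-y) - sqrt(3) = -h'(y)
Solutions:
 h(y) = C1 + y^4/4 + sqrt(2)*y^2/2 + sqrt(3)*y*log(-y)


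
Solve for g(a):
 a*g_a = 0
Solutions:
 g(a) = C1


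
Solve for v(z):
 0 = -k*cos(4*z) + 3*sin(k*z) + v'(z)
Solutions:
 v(z) = C1 + k*sin(4*z)/4 + 3*cos(k*z)/k


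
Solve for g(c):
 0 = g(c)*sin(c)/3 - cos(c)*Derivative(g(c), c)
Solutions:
 g(c) = C1/cos(c)^(1/3)


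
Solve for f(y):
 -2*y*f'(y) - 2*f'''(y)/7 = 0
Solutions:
 f(y) = C1 + Integral(C2*airyai(-7^(1/3)*y) + C3*airybi(-7^(1/3)*y), y)


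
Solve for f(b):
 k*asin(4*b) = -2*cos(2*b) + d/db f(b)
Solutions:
 f(b) = C1 + k*(b*asin(4*b) + sqrt(1 - 16*b^2)/4) + sin(2*b)


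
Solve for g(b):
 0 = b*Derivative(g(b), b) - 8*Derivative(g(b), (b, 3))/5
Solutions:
 g(b) = C1 + Integral(C2*airyai(5^(1/3)*b/2) + C3*airybi(5^(1/3)*b/2), b)


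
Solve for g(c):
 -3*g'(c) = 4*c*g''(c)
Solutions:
 g(c) = C1 + C2*c^(1/4)


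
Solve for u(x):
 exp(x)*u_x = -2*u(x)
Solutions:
 u(x) = C1*exp(2*exp(-x))


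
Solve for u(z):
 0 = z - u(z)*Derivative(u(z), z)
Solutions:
 u(z) = -sqrt(C1 + z^2)
 u(z) = sqrt(C1 + z^2)


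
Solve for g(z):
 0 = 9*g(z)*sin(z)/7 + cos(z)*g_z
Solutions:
 g(z) = C1*cos(z)^(9/7)


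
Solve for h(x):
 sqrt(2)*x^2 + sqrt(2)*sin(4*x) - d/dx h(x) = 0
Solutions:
 h(x) = C1 + sqrt(2)*x^3/3 - sqrt(2)*cos(4*x)/4


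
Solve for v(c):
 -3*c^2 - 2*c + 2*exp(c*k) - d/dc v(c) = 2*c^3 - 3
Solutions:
 v(c) = C1 - c^4/2 - c^3 - c^2 + 3*c + 2*exp(c*k)/k


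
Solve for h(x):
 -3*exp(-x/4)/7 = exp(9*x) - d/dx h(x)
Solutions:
 h(x) = C1 + exp(9*x)/9 - 12*exp(-x/4)/7


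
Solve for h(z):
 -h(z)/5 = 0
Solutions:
 h(z) = 0


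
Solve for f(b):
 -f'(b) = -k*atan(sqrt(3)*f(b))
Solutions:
 Integral(1/atan(sqrt(3)*_y), (_y, f(b))) = C1 + b*k


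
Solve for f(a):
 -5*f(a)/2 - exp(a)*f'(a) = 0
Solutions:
 f(a) = C1*exp(5*exp(-a)/2)


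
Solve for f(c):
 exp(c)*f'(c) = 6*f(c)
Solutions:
 f(c) = C1*exp(-6*exp(-c))


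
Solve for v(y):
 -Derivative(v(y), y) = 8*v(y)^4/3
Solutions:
 v(y) = (-1 - sqrt(3)*I)*(1/(C1 + 8*y))^(1/3)/2
 v(y) = (-1 + sqrt(3)*I)*(1/(C1 + 8*y))^(1/3)/2
 v(y) = (1/(C1 + 8*y))^(1/3)


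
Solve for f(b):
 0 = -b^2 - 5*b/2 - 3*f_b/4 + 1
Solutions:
 f(b) = C1 - 4*b^3/9 - 5*b^2/3 + 4*b/3


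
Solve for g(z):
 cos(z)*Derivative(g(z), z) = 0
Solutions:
 g(z) = C1


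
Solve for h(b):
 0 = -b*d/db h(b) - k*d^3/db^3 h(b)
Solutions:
 h(b) = C1 + Integral(C2*airyai(b*(-1/k)^(1/3)) + C3*airybi(b*(-1/k)^(1/3)), b)


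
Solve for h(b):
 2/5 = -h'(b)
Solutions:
 h(b) = C1 - 2*b/5


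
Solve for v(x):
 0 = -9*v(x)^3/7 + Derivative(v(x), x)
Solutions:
 v(x) = -sqrt(14)*sqrt(-1/(C1 + 9*x))/2
 v(x) = sqrt(14)*sqrt(-1/(C1 + 9*x))/2


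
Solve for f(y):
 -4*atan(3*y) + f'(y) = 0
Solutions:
 f(y) = C1 + 4*y*atan(3*y) - 2*log(9*y^2 + 1)/3


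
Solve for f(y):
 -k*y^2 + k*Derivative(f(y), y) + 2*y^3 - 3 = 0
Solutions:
 f(y) = C1 + y^3/3 - y^4/(2*k) + 3*y/k


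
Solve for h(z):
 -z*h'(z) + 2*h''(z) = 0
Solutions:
 h(z) = C1 + C2*erfi(z/2)


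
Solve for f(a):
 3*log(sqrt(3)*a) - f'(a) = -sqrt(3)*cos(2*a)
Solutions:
 f(a) = C1 + 3*a*log(a) - 3*a + 3*a*log(3)/2 + sqrt(3)*sin(2*a)/2


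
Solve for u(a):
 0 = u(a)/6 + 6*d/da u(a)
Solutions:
 u(a) = C1*exp(-a/36)


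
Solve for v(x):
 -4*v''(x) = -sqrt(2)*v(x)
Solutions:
 v(x) = C1*exp(-2^(1/4)*x/2) + C2*exp(2^(1/4)*x/2)


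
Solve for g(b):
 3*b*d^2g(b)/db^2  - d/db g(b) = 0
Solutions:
 g(b) = C1 + C2*b^(4/3)


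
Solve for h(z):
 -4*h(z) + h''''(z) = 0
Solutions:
 h(z) = C1*exp(-sqrt(2)*z) + C2*exp(sqrt(2)*z) + C3*sin(sqrt(2)*z) + C4*cos(sqrt(2)*z)


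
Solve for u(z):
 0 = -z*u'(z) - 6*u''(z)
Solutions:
 u(z) = C1 + C2*erf(sqrt(3)*z/6)


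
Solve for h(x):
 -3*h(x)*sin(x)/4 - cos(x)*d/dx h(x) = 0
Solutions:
 h(x) = C1*cos(x)^(3/4)


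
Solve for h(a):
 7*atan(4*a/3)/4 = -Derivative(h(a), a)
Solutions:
 h(a) = C1 - 7*a*atan(4*a/3)/4 + 21*log(16*a^2 + 9)/32


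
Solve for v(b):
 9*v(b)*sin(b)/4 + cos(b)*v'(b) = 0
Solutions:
 v(b) = C1*cos(b)^(9/4)


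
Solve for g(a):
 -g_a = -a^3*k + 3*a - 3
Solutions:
 g(a) = C1 + a^4*k/4 - 3*a^2/2 + 3*a


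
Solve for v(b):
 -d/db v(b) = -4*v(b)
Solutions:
 v(b) = C1*exp(4*b)


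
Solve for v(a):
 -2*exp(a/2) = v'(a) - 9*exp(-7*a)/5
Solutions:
 v(a) = C1 - 4*exp(a/2) - 9*exp(-7*a)/35


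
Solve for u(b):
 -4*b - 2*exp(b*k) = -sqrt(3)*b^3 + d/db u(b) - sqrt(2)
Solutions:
 u(b) = C1 + sqrt(3)*b^4/4 - 2*b^2 + sqrt(2)*b - 2*exp(b*k)/k


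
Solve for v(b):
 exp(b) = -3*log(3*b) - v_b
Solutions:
 v(b) = C1 - 3*b*log(b) + 3*b*(1 - log(3)) - exp(b)


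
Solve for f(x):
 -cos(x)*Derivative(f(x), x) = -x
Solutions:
 f(x) = C1 + Integral(x/cos(x), x)


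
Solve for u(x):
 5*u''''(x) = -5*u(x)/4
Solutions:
 u(x) = (C1*sin(x/2) + C2*cos(x/2))*exp(-x/2) + (C3*sin(x/2) + C4*cos(x/2))*exp(x/2)


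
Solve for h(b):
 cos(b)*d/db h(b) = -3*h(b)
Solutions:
 h(b) = C1*(sin(b) - 1)^(3/2)/(sin(b) + 1)^(3/2)


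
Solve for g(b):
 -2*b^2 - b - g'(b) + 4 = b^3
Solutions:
 g(b) = C1 - b^4/4 - 2*b^3/3 - b^2/2 + 4*b


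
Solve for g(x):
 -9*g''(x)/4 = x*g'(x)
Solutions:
 g(x) = C1 + C2*erf(sqrt(2)*x/3)


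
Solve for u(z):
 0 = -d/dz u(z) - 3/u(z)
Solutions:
 u(z) = -sqrt(C1 - 6*z)
 u(z) = sqrt(C1 - 6*z)


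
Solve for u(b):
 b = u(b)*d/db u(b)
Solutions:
 u(b) = -sqrt(C1 + b^2)
 u(b) = sqrt(C1 + b^2)


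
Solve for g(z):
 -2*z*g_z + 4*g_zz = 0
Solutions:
 g(z) = C1 + C2*erfi(z/2)


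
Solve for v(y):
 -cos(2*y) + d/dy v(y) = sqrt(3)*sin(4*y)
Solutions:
 v(y) = C1 + sin(2*y)/2 - sqrt(3)*cos(4*y)/4


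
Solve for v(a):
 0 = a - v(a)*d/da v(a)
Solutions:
 v(a) = -sqrt(C1 + a^2)
 v(a) = sqrt(C1 + a^2)


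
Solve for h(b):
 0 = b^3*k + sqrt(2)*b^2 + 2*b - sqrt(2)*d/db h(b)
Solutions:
 h(b) = C1 + sqrt(2)*b^4*k/8 + b^3/3 + sqrt(2)*b^2/2


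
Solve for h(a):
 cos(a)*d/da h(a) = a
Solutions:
 h(a) = C1 + Integral(a/cos(a), a)


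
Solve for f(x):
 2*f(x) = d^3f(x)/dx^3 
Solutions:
 f(x) = C3*exp(2^(1/3)*x) + (C1*sin(2^(1/3)*sqrt(3)*x/2) + C2*cos(2^(1/3)*sqrt(3)*x/2))*exp(-2^(1/3)*x/2)


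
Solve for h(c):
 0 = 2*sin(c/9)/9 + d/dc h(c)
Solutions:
 h(c) = C1 + 2*cos(c/9)


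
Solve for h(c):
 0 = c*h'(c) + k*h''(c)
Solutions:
 h(c) = C1 + C2*sqrt(k)*erf(sqrt(2)*c*sqrt(1/k)/2)


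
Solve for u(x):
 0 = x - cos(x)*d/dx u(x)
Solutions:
 u(x) = C1 + Integral(x/cos(x), x)


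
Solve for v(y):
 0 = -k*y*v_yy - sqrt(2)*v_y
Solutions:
 v(y) = C1 + y^(((re(k) - sqrt(2))*re(k) + im(k)^2)/(re(k)^2 + im(k)^2))*(C2*sin(sqrt(2)*log(y)*Abs(im(k))/(re(k)^2 + im(k)^2)) + C3*cos(sqrt(2)*log(y)*im(k)/(re(k)^2 + im(k)^2)))


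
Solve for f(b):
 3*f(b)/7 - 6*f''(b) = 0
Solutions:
 f(b) = C1*exp(-sqrt(14)*b/14) + C2*exp(sqrt(14)*b/14)


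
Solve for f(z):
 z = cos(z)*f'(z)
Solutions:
 f(z) = C1 + Integral(z/cos(z), z)


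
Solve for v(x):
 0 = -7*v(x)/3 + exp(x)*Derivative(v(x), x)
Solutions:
 v(x) = C1*exp(-7*exp(-x)/3)


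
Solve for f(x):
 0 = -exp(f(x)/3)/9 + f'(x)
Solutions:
 f(x) = 3*log(-1/(C1 + x)) + 9*log(3)


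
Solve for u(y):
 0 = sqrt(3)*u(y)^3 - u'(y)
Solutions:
 u(y) = -sqrt(2)*sqrt(-1/(C1 + sqrt(3)*y))/2
 u(y) = sqrt(2)*sqrt(-1/(C1 + sqrt(3)*y))/2


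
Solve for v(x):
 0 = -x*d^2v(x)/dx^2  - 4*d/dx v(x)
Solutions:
 v(x) = C1 + C2/x^3


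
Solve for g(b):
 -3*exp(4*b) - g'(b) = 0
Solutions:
 g(b) = C1 - 3*exp(4*b)/4


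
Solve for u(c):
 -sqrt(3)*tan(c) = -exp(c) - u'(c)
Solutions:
 u(c) = C1 - exp(c) - sqrt(3)*log(cos(c))


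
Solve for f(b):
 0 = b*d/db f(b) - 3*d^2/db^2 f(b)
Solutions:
 f(b) = C1 + C2*erfi(sqrt(6)*b/6)


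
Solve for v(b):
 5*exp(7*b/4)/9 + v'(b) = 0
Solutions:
 v(b) = C1 - 20*exp(7*b/4)/63


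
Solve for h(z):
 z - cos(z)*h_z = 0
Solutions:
 h(z) = C1 + Integral(z/cos(z), z)


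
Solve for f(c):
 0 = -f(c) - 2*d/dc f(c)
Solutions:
 f(c) = C1*exp(-c/2)


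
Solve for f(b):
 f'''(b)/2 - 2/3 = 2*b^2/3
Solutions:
 f(b) = C1 + C2*b + C3*b^2 + b^5/45 + 2*b^3/9


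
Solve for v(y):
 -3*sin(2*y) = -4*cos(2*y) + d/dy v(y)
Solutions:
 v(y) = C1 + 2*sin(2*y) + 3*cos(2*y)/2


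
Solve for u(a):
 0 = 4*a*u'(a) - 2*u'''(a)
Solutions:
 u(a) = C1 + Integral(C2*airyai(2^(1/3)*a) + C3*airybi(2^(1/3)*a), a)


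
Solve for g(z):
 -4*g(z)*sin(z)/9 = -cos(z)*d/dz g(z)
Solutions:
 g(z) = C1/cos(z)^(4/9)


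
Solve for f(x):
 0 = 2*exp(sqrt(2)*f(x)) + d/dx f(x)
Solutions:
 f(x) = sqrt(2)*(2*log(1/(C1 + 2*x)) - log(2))/4


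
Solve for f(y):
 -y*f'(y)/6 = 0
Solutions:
 f(y) = C1


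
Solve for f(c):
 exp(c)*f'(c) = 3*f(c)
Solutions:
 f(c) = C1*exp(-3*exp(-c))


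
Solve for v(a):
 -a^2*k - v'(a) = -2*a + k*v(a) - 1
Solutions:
 v(a) = C1*exp(-a*k) - a^2 + 4*a/k + 1/k - 4/k^2


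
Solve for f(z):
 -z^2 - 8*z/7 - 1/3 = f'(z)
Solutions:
 f(z) = C1 - z^3/3 - 4*z^2/7 - z/3
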